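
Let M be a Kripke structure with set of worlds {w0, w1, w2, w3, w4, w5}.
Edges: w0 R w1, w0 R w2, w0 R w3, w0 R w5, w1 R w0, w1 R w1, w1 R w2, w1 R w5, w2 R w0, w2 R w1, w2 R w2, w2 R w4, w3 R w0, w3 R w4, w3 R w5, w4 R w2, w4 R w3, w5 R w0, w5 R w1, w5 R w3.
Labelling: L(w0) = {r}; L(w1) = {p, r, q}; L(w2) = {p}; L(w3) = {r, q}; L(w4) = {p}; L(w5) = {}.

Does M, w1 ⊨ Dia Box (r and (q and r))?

No

At w1: Dia Box (r and (q and r)) requires Box (r and (q and r)) at some successor in {w0, w1, w2, w5}.
  At w0: Box (r and (q and r)) is false.
  At w1: Box (r and (q and r)) is false.
  At w2: Box (r and (q and r)) is false.
  At w5: Box (r and (q and r)) is false.
So Dia Box (r and (q and r)) is false at w1.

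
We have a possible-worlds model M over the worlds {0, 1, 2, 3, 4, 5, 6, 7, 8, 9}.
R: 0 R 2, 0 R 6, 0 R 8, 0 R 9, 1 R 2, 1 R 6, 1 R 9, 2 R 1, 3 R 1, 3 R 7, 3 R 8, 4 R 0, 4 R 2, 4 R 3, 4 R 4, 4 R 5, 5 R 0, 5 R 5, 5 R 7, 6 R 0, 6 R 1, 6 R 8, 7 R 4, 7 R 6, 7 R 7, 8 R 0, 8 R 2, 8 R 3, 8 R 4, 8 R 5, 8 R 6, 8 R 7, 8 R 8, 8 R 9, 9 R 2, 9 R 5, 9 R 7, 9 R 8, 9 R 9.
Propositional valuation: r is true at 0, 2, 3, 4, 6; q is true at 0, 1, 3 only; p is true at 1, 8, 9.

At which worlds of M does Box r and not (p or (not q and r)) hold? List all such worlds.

none

Let φ = Box r and not (p or (not q and r)). Evaluate φ at each world:
  0 (successors {2, 6, 8, 9}): φ is false.
  1 (successors {2, 6, 9}): φ is false.
  2 (successors {1}): φ is false.
  3 (successors {1, 7, 8}): φ is false.
  4 (successors {0, 2, 3, 4, 5}): φ is false.
  5 (successors {0, 5, 7}): φ is false.
  6 (successors {0, 1, 8}): φ is false.
  7 (successors {4, 6, 7}): φ is false.
  8 (successors {0, 2, 3, 4, 5, 6, 7, 8, 9}): φ is false.
  9 (successors {2, 5, 7, 8, 9}): φ is false.
For instance, at 8:
  At 8: Box r is false, not (p or (not q and r)) is false, so Box r and not (p or (not q and r)) is false.
    At 8: Box r requires r at every successor {0, 2, 3, 4, 5, 6, 7, 8, 9}.
      r fails at 5, so Box r is false at 8.
Satisfying worlds: none.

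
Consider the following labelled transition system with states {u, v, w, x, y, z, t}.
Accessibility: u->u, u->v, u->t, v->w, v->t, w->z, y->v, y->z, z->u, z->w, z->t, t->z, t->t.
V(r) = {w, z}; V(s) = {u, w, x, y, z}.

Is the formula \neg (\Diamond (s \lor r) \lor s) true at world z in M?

No

Recall that \Diamond ψ holds at a world iff ψ holds at some accessible world.
At z: \Diamond (s \lor r) \lor s is true, so \neg (\Diamond (s \lor r) \lor s) is false.
  At z: \Diamond (s \lor r) is true, s is true, so \Diamond (s \lor r) \lor s is true.
    At z: \Diamond (s \lor r) requires s \lor r at some successor in {u, w, t}.
      s \lor r holds at u, so \Diamond (s \lor r) is true at z.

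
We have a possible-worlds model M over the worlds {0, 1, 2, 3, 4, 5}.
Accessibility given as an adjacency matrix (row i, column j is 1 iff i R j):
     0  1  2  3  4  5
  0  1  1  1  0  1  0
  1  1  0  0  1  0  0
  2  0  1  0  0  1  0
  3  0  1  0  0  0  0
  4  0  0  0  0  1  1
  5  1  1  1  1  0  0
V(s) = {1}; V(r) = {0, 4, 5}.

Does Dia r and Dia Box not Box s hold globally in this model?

No

Recall that Box ψ holds at a world iff ψ holds at every accessible world, and Dia ψ holds iff ψ holds at some accessible world.
Let φ = Dia r and Dia Box not Box s. Evaluate φ at each world:
  0 (successors {0, 1, 2, 4}): φ is true.
  1 (successors {0, 3}): φ is true.
  2 (successors {1, 4}): φ is true.
  3 (successors {1}): φ is false.
  4 (successors {4, 5}): φ is true.
  5 (successors {0, 1, 2, 3}): φ is true.
Detail at 3 (counterexample):
  At 3: Dia r is false, Dia Box not Box s is false, so Dia r and Dia Box not Box s is false.
    At 3: Dia r requires r at some successor in {1}.
      At 1: r is false.
    So Dia r is false at 3.
    At 3: Dia Box not Box s requires Box not Box s at some successor in {1}.
      At 1: Box not Box s is false.
    So Dia Box not Box s is false at 3.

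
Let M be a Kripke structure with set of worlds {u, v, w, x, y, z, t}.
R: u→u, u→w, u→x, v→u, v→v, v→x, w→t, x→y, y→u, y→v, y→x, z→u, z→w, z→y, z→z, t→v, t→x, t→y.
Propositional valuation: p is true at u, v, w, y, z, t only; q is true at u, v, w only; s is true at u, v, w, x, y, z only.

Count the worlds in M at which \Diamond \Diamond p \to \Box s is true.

Let φ = \Diamond \Diamond p \to \Box s. Evaluate φ at each world:
  u (successors {u, w, x}): φ is true.
  v (successors {u, v, x}): φ is true.
  w (successors {t}): φ is false.
  x (successors {y}): φ is true.
  y (successors {u, v, x}): φ is true.
  z (successors {u, w, y, z}): φ is true.
  t (successors {v, x, y}): φ is true.
For instance, at v:
  At v: \Diamond \Diamond p is true, \Box s is true, so \Diamond \Diamond p \to \Box s is true.
    At v: \Diamond \Diamond p requires \Diamond p at some successor in {u, v, x}.
      \Diamond p holds at u, so \Diamond \Diamond p is true at v.
    At v: \Box s requires s at every successor {u, v, x}.
      At u: s is true.
      At v: s is true.
      At x: s is true.
    So \Box s is true at v.
Satisfying worlds: {u, v, x, y, z, t}

6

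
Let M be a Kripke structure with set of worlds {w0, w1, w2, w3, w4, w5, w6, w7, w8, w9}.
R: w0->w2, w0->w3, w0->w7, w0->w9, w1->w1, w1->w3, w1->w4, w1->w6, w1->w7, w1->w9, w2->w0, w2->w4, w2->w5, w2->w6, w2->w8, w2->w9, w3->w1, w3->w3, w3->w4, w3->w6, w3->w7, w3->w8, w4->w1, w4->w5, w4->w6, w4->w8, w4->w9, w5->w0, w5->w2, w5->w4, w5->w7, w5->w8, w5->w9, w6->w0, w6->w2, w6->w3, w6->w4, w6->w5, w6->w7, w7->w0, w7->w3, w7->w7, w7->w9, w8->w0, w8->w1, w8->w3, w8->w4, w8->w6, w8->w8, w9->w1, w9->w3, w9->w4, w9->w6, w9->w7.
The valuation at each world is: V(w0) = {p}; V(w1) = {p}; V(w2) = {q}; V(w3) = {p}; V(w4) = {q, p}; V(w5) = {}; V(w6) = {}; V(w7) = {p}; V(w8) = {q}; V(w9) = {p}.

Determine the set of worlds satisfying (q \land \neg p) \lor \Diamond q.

w0, w1, w2, w3, w4, w5, w6, w8, w9

Recall that \Diamond ψ holds at a world iff ψ holds at some accessible world.
Let φ = (q \land \neg p) \lor \Diamond q. Evaluate φ at each world:
  w0 (successors {w2, w3, w7, w9}): φ is true.
  w1 (successors {w1, w3, w4, w6, w7, w9}): φ is true.
  w2 (successors {w0, w4, w5, w6, w8, w9}): φ is true.
  w3 (successors {w1, w3, w4, w6, w7, w8}): φ is true.
  w4 (successors {w1, w5, w6, w8, w9}): φ is true.
  w5 (successors {w0, w2, w4, w7, w8, w9}): φ is true.
  w6 (successors {w0, w2, w3, w4, w5, w7}): φ is true.
  w7 (successors {w0, w3, w7, w9}): φ is false.
  w8 (successors {w0, w1, w3, w4, w6, w8}): φ is true.
  w9 (successors {w1, w3, w4, w6, w7}): φ is true.
For instance, at w7:
  At w7: q \land \neg p is false, \Diamond q is false, so (q \land \neg p) \lor \Diamond q is false.
    At w7: \Diamond q requires q at some successor in {w0, w3, w7, w9}.
      At w0: q is false.
      At w3: q is false.
      At w7: q is false.
      At w9: q is false.
    So \Diamond q is false at w7.
Satisfying worlds: {w0, w1, w2, w3, w4, w5, w6, w8, w9}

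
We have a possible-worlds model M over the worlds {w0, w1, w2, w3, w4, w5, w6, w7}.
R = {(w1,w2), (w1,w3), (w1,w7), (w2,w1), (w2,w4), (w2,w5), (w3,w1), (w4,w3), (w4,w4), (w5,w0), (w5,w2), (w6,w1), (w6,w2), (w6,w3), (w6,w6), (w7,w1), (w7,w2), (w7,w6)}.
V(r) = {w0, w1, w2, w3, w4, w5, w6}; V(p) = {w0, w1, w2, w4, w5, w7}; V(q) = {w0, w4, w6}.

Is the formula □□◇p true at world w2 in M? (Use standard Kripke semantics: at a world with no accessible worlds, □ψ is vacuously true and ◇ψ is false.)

No

At w2: □□◇p requires □◇p at every successor {w1, w4, w5}.
  □◇p fails at w5, so □□◇p is false at w2.
    At w5: □◇p requires ◇p at every successor {w0, w2}.
      ◇p fails at w0, so □◇p is false at w5.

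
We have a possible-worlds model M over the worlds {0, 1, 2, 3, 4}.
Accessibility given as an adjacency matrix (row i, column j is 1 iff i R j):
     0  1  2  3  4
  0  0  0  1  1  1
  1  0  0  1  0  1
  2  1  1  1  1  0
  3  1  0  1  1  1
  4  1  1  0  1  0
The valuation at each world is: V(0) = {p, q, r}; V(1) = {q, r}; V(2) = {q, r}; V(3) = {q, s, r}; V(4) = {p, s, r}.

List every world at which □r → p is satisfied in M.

Let φ = □r → p. Evaluate φ at each world:
  0 (successors {2, 3, 4}): φ is true.
  1 (successors {2, 4}): φ is false.
  2 (successors {0, 1, 2, 3}): φ is false.
  3 (successors {0, 2, 3, 4}): φ is false.
  4 (successors {0, 1, 3}): φ is true.
For instance, at 4:
  At 4: □r is true, p is true, so □r → p is true.
    At 4: □r requires r at every successor {0, 1, 3}.
      At 0: r is true.
      At 1: r is true.
      At 3: r is true.
    So □r is true at 4.
Satisfying worlds: {0, 4}

0, 4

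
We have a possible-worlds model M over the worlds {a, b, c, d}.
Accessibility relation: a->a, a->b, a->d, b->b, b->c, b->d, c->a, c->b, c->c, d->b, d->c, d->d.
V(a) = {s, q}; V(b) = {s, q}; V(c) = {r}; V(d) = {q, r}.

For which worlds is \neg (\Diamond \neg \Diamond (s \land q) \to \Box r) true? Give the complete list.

Let φ = \neg (\Diamond \neg \Diamond (s \land q) \to \Box r). Evaluate φ at each world:
  a (successors {a, b, d}): φ is false.
  b (successors {b, c, d}): φ is false.
  c (successors {a, b, c}): φ is false.
  d (successors {b, c, d}): φ is false.
For instance, at d:
  At d: \Diamond \neg \Diamond (s \land q) \to \Box r is true, so \neg (\Diamond \neg \Diamond (s \land q) \to \Box r) is false.
    At d: \Diamond \neg \Diamond (s \land q) is false, \Box r is false, so \Diamond \neg \Diamond (s \land q) \to \Box r is true.
      At d: \Diamond \neg \Diamond (s \land q) requires \neg \Diamond (s \land q) at some successor in {b, c, d}.
        At b: \neg \Diamond (s \land q) is false.
        At c: \neg \Diamond (s \land q) is false.
        At d: \neg \Diamond (s \land q) is false.
      So \Diamond \neg \Diamond (s \land q) is false at d.
      At d: \Box r requires r at every successor {b, c, d}.
        r fails at b, so \Box r is false at d.
Satisfying worlds: none.

none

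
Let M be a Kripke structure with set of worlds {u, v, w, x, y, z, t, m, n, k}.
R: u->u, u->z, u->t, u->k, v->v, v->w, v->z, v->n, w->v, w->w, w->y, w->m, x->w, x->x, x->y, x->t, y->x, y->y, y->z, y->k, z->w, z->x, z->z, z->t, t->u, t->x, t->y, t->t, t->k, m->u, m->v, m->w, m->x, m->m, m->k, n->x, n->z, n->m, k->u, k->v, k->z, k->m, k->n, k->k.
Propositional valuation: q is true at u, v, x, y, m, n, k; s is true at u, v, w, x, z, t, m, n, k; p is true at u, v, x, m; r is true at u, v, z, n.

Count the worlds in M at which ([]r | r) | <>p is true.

10

Let φ = ([]r | r) | <>p. Evaluate φ at each world:
  u (successors {u, z, t, k}): φ is true.
  v (successors {v, w, z, n}): φ is true.
  w (successors {v, w, y, m}): φ is true.
  x (successors {w, x, y, t}): φ is true.
  y (successors {x, y, z, k}): φ is true.
  z (successors {w, x, z, t}): φ is true.
  t (successors {u, x, y, t, k}): φ is true.
  m (successors {u, v, w, x, m, k}): φ is true.
  n (successors {x, z, m}): φ is true.
  k (successors {u, v, z, m, n, k}): φ is true.
For instance, at m:
  At m: []r | r is false, <>p is true, so ([]r | r) | <>p is true.
    At m: []r is false, r is false, so []r | r is false.
      At m: []r requires r at every successor {u, v, w, x, m, k}.
        r fails at w, so []r is false at m.
    At m: <>p requires p at some successor in {u, v, w, x, m, k}.
      p holds at u, so <>p is true at m.
Satisfying worlds: {u, v, w, x, y, z, t, m, n, k}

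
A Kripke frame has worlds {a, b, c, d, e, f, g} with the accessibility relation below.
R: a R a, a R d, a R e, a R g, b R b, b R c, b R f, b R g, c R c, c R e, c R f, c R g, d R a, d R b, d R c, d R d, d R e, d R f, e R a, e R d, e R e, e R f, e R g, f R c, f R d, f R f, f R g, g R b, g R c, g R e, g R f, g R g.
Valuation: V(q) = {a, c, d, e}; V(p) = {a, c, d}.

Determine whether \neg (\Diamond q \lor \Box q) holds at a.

At a: \Diamond q \lor \Box q is true, so \neg (\Diamond q \lor \Box q) is false.
  At a: \Diamond q is true, \Box q is false, so \Diamond q \lor \Box q is true.
    At a: \Diamond q requires q at some successor in {a, d, e, g}.
      q holds at a, so \Diamond q is true at a.
    At a: \Box q requires q at every successor {a, d, e, g}.
      q fails at g, so \Box q is false at a.

No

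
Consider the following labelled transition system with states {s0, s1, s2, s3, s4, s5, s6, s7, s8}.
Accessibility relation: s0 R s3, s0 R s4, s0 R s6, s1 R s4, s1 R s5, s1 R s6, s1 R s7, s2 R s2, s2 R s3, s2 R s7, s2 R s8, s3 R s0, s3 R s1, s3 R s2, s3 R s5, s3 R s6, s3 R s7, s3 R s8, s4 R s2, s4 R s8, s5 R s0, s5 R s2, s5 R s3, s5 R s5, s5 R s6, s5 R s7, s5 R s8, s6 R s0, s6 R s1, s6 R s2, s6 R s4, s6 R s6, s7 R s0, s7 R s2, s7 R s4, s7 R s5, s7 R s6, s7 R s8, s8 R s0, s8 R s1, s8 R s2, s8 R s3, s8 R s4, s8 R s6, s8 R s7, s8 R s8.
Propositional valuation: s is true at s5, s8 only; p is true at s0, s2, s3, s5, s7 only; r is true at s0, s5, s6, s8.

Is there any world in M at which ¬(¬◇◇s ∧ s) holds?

Let φ = ¬(¬◇◇s ∧ s). Evaluate φ at each world:
  s0 (successors {s3, s4, s6}): φ is true.
  s1 (successors {s4, s5, s6, s7}): φ is true.
  s2 (successors {s2, s3, s7, s8}): φ is true.
  s3 (successors {s0, s1, s2, s5, s6, s7, s8}): φ is true.
  s4 (successors {s2, s8}): φ is true.
  s5 (successors {s0, s2, s3, s5, s6, s7, s8}): φ is true.
  s6 (successors {s0, s1, s2, s4, s6}): φ is true.
  s7 (successors {s0, s2, s4, s5, s6, s8}): φ is true.
  s8 (successors {s0, s1, s2, s3, s4, s6, s7, s8}): φ is true.
Detail at s0 (witness):
  At s0: ¬◇◇s ∧ s is false, so ¬(¬◇◇s ∧ s) is true.
    At s0: ¬◇◇s is false, s is false, so ¬◇◇s ∧ s is false.
      At s0: ◇◇s is true, so ¬◇◇s is false.

Yes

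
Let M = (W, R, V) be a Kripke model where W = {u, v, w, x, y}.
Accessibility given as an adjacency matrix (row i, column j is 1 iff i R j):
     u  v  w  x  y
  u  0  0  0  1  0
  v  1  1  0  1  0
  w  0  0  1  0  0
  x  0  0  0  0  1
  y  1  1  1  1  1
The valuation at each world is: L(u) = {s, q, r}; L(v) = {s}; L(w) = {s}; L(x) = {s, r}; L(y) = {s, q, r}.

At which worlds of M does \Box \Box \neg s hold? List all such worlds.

none

Recall that \Box ψ holds at a world iff ψ holds at every accessible world, and \Diamond ψ holds iff ψ holds at some accessible world.
Let φ = \Box \Box \neg s. Evaluate φ at each world:
  u (successors {x}): φ is false.
  v (successors {u, v, x}): φ is false.
  w (successors {w}): φ is false.
  x (successors {y}): φ is false.
  y (successors {u, v, w, x, y}): φ is false.
For instance, at x:
  At x: \Box \Box \neg s requires \Box \neg s at every successor {y}.
    \Box \neg s fails at y, so \Box \Box \neg s is false at x.
      At y: \Box \neg s requires \neg s at every successor {u, v, w, x, y}.
        \neg s fails at u, so \Box \neg s is false at y.
Satisfying worlds: none.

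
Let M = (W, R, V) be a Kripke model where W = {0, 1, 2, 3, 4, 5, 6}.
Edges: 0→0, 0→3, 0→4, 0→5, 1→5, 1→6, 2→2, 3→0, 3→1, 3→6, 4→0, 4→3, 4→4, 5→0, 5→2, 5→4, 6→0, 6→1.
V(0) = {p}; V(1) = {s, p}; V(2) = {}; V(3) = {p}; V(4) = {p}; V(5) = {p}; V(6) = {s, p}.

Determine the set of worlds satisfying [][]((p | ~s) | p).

0, 1, 2, 3, 4, 5, 6

Let φ = [][]((p | ~s) | p). Evaluate φ at each world:
  0 (successors {0, 3, 4, 5}): φ is true.
  1 (successors {5, 6}): φ is true.
  2 (successors {2}): φ is true.
  3 (successors {0, 1, 6}): φ is true.
  4 (successors {0, 3, 4}): φ is true.
  5 (successors {0, 2, 4}): φ is true.
  6 (successors {0, 1}): φ is true.
For instance, at 0:
  At 0: [][]((p | ~s) | p) requires []((p | ~s) | p) at every successor {0, 3, 4, 5}.
    At 0: []((p | ~s) | p) is true.
    At 3: []((p | ~s) | p) is true.
    At 4: []((p | ~s) | p) is true.
    At 5: []((p | ~s) | p) is true.
  So [][]((p | ~s) | p) is true at 0.
Satisfying worlds: {0, 1, 2, 3, 4, 5, 6}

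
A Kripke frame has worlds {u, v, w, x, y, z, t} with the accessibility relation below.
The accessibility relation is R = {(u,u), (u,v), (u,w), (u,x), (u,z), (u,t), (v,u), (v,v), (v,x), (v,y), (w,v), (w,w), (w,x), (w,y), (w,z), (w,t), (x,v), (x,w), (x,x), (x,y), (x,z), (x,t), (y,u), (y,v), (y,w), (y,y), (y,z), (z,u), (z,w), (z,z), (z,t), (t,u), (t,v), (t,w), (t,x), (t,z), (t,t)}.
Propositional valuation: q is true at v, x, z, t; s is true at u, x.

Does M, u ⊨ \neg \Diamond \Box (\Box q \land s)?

Yes

Recall that \Box ψ holds at a world iff ψ holds at every accessible world, and \Diamond ψ holds iff ψ holds at some accessible world.
At u: \Diamond \Box (\Box q \land s) is false, so \neg \Diamond \Box (\Box q \land s) is true.
  At u: \Diamond \Box (\Box q \land s) requires \Box (\Box q \land s) at some successor in {u, v, w, x, z, t}.
    At u: \Box (\Box q \land s) is false.
    At v: \Box (\Box q \land s) is false.
    At w: \Box (\Box q \land s) is false.
    At x: \Box (\Box q \land s) is false.
    At z: \Box (\Box q \land s) is false.
    At t: \Box (\Box q \land s) is false.
  So \Diamond \Box (\Box q \land s) is false at u.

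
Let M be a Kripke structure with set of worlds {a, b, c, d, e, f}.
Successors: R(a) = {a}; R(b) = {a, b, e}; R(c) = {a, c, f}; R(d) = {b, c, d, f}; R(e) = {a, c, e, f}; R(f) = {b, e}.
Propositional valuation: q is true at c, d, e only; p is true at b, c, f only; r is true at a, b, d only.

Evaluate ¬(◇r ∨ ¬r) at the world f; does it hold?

At f: ◇r ∨ ¬r is true, so ¬(◇r ∨ ¬r) is false.
  At f: ◇r is true, ¬r is true, so ◇r ∨ ¬r is true.
    At f: ◇r requires r at some successor in {b, e}.
      r holds at b, so ◇r is true at f.

No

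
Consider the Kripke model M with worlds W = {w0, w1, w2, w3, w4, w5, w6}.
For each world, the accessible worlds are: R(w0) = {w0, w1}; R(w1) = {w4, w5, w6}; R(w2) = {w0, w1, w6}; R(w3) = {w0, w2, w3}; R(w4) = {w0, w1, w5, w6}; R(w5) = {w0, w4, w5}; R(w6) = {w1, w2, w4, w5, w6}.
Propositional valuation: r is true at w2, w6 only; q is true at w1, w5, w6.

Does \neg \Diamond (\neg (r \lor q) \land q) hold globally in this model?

Yes

Recall that \Diamond ψ holds at a world iff ψ holds at some accessible world.
Let φ = \neg \Diamond (\neg (r \lor q) \land q). Evaluate φ at each world:
  w0 (successors {w0, w1}): φ is true.
  w1 (successors {w4, w5, w6}): φ is true.
  w2 (successors {w0, w1, w6}): φ is true.
  w3 (successors {w0, w2, w3}): φ is true.
  w4 (successors {w0, w1, w5, w6}): φ is true.
  w5 (successors {w0, w4, w5}): φ is true.
  w6 (successors {w1, w2, w4, w5, w6}): φ is true.
For instance, at w1:
  At w1: \Diamond (\neg (r \lor q) \land q) is false, so \neg \Diamond (\neg (r \lor q) \land q) is true.
    At w1: \Diamond (\neg (r \lor q) \land q) requires \neg (r \lor q) \land q at some successor in {w4, w5, w6}.
      At w4: \neg (r \lor q) \land q is false.
      At w5: \neg (r \lor q) \land q is false.
      At w6: \neg (r \lor q) \land q is false.
    So \Diamond (\neg (r \lor q) \land q) is false at w1.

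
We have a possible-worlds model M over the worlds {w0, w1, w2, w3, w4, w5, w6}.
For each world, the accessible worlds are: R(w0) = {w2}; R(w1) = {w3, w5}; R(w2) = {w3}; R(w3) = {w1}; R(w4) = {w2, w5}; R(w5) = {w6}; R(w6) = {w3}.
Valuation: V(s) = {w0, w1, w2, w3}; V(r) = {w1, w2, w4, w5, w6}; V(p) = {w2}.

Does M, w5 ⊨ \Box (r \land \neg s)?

Yes

Recall that \Box ψ holds at a world iff ψ holds at every accessible world, and \Diamond ψ holds iff ψ holds at some accessible world.
At w5: \Box (r \land \neg s) requires r \land \neg s at every successor {w6}.
  At w6: r \land \neg s is true.
So \Box (r \land \neg s) is true at w5.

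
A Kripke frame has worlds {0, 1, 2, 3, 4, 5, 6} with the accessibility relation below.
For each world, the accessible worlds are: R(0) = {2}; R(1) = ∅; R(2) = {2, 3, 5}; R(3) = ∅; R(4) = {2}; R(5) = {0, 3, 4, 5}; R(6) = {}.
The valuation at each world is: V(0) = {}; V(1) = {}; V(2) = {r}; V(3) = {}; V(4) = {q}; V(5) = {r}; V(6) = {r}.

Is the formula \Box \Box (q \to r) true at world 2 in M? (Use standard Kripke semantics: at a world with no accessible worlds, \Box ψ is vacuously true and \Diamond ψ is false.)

No

At 2: \Box \Box (q \to r) requires \Box (q \to r) at every successor {2, 3, 5}.
  \Box (q \to r) fails at 5, so \Box \Box (q \to r) is false at 2.
    At 5: \Box (q \to r) requires q \to r at every successor {0, 3, 4, 5}.
      q \to r fails at 4, so \Box (q \to r) is false at 5.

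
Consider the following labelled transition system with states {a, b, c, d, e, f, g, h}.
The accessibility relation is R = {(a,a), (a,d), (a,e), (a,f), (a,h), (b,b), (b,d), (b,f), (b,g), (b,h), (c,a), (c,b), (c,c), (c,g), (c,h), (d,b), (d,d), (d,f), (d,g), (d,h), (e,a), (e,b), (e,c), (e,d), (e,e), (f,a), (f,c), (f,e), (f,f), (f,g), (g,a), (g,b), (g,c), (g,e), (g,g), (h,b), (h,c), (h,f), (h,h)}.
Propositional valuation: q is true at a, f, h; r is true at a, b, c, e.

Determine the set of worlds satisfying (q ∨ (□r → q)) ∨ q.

a, b, c, d, e, f, g, h

Let φ = (q ∨ (□r → q)) ∨ q. Evaluate φ at each world:
  a (successors {a, d, e, f, h}): φ is true.
  b (successors {b, d, f, g, h}): φ is true.
  c (successors {a, b, c, g, h}): φ is true.
  d (successors {b, d, f, g, h}): φ is true.
  e (successors {a, b, c, d, e}): φ is true.
  f (successors {a, c, e, f, g}): φ is true.
  g (successors {a, b, c, e, g}): φ is true.
  h (successors {b, c, f, h}): φ is true.
For instance, at b:
  At b: q ∨ (□r → q) is true, q is false, so (q ∨ (□r → q)) ∨ q is true.
    At b: q is false, □r → q is true, so q ∨ (□r → q) is true.
      At b: □r is false, q is false, so □r → q is true.
Satisfying worlds: {a, b, c, d, e, f, g, h}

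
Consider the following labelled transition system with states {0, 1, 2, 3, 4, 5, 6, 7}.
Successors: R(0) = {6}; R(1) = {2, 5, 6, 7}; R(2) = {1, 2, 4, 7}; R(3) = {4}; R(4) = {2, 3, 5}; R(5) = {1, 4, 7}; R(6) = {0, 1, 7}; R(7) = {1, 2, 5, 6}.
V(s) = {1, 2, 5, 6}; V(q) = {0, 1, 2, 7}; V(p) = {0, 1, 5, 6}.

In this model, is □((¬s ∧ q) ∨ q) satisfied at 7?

Recall that □ψ holds at a world iff ψ holds at every accessible world, and ◇ψ holds iff ψ holds at some accessible world.
At 7: □((¬s ∧ q) ∨ q) requires (¬s ∧ q) ∨ q at every successor {1, 2, 5, 6}.
  (¬s ∧ q) ∨ q fails at 5, so □((¬s ∧ q) ∨ q) is false at 7.

No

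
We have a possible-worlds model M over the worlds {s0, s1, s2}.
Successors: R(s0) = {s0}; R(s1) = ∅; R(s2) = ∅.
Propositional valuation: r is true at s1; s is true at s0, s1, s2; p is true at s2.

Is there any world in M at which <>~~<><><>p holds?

No

Let φ = <>~~<><><>p. Evaluate φ at each world:
  s0 (successors {s0}): φ is false.
  s1 (successors ∅): φ is false.
  s2 (successors ∅): φ is false.
For instance, at s0:
  At s0: <>~~<><><>p requires ~~<><><>p at some successor in {s0}.
    At s0: ~~<><><>p is false.
  So <>~~<><><>p is false at s0.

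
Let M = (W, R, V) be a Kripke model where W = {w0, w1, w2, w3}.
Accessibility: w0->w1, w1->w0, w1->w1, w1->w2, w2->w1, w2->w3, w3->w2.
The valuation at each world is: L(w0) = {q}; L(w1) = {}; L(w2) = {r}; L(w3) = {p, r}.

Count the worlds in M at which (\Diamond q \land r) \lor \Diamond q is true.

1

Let φ = (\Diamond q \land r) \lor \Diamond q. Evaluate φ at each world:
  w0 (successors {w1}): φ is false.
  w1 (successors {w0, w1, w2}): φ is true.
  w2 (successors {w1, w3}): φ is false.
  w3 (successors {w2}): φ is false.
For instance, at w1:
  At w1: \Diamond q \land r is false, \Diamond q is true, so (\Diamond q \land r) \lor \Diamond q is true.
    At w1: \Diamond q is true, r is false, so \Diamond q \land r is false.
      At w1: \Diamond q requires q at some successor in {w0, w1, w2}.
        q holds at w0, so \Diamond q is true at w1.
    At w1: \Diamond q requires q at some successor in {w0, w1, w2}.
      q holds at w0, so \Diamond q is true at w1.
Satisfying worlds: {w1}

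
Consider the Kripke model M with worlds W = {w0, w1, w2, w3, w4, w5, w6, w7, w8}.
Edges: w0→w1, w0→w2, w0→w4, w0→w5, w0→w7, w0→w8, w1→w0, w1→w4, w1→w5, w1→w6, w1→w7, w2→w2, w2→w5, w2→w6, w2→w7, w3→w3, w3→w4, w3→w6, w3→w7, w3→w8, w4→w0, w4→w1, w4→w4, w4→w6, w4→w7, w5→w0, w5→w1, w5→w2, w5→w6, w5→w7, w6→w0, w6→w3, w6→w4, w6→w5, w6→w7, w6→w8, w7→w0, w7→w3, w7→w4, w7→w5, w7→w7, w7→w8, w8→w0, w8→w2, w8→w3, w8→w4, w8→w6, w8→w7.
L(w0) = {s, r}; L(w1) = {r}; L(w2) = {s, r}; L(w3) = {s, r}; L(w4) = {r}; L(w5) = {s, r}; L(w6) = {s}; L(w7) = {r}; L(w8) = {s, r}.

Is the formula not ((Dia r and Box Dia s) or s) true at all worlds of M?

Let φ = not ((Dia r and Box Dia s) or s). Evaluate φ at each world:
  w0 (successors {w1, w2, w4, w5, w7, w8}): φ is false.
  w1 (successors {w0, w4, w5, w6, w7}): φ is false.
  w2 (successors {w2, w5, w6, w7}): φ is false.
  w3 (successors {w3, w4, w6, w7, w8}): φ is false.
  w4 (successors {w0, w1, w4, w6, w7}): φ is false.
  w5 (successors {w0, w1, w2, w6, w7}): φ is false.
  w6 (successors {w0, w3, w4, w5, w7, w8}): φ is false.
  w7 (successors {w0, w3, w4, w5, w7, w8}): φ is false.
  w8 (successors {w0, w2, w3, w4, w6, w7}): φ is false.
Detail at w0 (counterexample):
  At w0: (Dia r and Box Dia s) or s is true, so not ((Dia r and Box Dia s) or s) is false.
    At w0: Dia r and Box Dia s is true, s is true, so (Dia r and Box Dia s) or s is true.
      At w0: Dia r is true, Box Dia s is true, so Dia r and Box Dia s is true.

No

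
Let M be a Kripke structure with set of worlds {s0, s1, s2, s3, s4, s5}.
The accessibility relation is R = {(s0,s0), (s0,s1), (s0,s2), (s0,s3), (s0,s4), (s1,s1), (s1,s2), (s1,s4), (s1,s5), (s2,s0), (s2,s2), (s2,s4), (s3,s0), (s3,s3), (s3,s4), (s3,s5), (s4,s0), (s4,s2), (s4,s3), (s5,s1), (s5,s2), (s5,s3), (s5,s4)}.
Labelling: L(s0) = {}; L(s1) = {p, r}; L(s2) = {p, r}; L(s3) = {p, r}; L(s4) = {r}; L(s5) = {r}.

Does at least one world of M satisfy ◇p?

Yes

Let φ = ◇p. Evaluate φ at each world:
  s0 (successors {s0, s1, s2, s3, s4}): φ is true.
  s1 (successors {s1, s2, s4, s5}): φ is true.
  s2 (successors {s0, s2, s4}): φ is true.
  s3 (successors {s0, s3, s4, s5}): φ is true.
  s4 (successors {s0, s2, s3}): φ is true.
  s5 (successors {s1, s2, s3, s4}): φ is true.
Detail at s0 (witness):
  At s0: ◇p requires p at some successor in {s0, s1, s2, s3, s4}.
    p holds at s1, so ◇p is true at s0.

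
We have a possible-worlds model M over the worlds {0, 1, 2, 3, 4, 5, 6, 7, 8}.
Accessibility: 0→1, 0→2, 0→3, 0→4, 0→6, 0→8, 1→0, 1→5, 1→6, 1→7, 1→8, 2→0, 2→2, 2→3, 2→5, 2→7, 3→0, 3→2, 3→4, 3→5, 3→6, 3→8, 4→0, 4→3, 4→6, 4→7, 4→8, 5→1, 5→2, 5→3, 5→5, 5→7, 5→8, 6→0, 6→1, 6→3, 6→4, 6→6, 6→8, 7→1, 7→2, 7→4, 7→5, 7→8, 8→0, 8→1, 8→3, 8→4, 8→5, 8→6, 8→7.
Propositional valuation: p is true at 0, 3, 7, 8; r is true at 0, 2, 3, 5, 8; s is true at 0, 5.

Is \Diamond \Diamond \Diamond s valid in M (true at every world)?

Let φ = \Diamond \Diamond \Diamond s. Evaluate φ at each world:
  0 (successors {1, 2, 3, 4, 6, 8}): φ is true.
  1 (successors {0, 5, 6, 7, 8}): φ is true.
  2 (successors {0, 2, 3, 5, 7}): φ is true.
  3 (successors {0, 2, 4, 5, 6, 8}): φ is true.
  4 (successors {0, 3, 6, 7, 8}): φ is true.
  5 (successors {1, 2, 3, 5, 7, 8}): φ is true.
  6 (successors {0, 1, 3, 4, 6, 8}): φ is true.
  7 (successors {1, 2, 4, 5, 8}): φ is true.
  8 (successors {0, 1, 3, 4, 5, 6, 7}): φ is true.
For instance, at 8:
  At 8: \Diamond \Diamond \Diamond s requires \Diamond \Diamond s at some successor in {0, 1, 3, 4, 5, 6, 7}.
    \Diamond \Diamond s holds at 0, so \Diamond \Diamond \Diamond s is true at 8.
      At 0: \Diamond \Diamond s requires \Diamond s at some successor in {1, 2, 3, 4, 6, 8}.
        \Diamond s holds at 1, so \Diamond \Diamond s is true at 0.

Yes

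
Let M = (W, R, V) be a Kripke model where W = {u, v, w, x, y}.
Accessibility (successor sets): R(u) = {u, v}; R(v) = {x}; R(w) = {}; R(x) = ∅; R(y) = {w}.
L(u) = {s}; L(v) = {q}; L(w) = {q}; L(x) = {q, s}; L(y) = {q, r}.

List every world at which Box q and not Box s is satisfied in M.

y

Let φ = Box q and not Box s. Evaluate φ at each world:
  u (successors {u, v}): φ is false.
  v (successors {x}): φ is false.
  w (successors ∅): φ is false.
  x (successors ∅): φ is false.
  y (successors {w}): φ is true.
For instance, at v:
  At v: Box q is true, not Box s is false, so Box q and not Box s is false.
    At v: Box q requires q at every successor {x}.
      At x: q is true.
    So Box q is true at v.
    At v: Box s is true, so not Box s is false.
      At v: Box s requires s at every successor {x}.
        At x: s is true.
      So Box s is true at v.
Satisfying worlds: {y}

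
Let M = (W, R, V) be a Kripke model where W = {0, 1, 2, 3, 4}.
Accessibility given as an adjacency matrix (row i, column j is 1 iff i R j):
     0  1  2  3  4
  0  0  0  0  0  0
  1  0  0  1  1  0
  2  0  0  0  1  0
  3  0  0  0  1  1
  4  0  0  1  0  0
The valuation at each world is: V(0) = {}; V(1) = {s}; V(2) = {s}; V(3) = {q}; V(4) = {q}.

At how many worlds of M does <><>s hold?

1

Recall that <>ψ holds at a world iff ψ holds at some accessible world.
Let φ = <><>s. Evaluate φ at each world:
  0 (successors ∅): φ is false.
  1 (successors {2, 3}): φ is false.
  2 (successors {3}): φ is false.
  3 (successors {3, 4}): φ is true.
  4 (successors {2}): φ is false.
For instance, at 1:
  At 1: <><>s requires <>s at some successor in {2, 3}.
    At 2: <>s is false.
    At 3: <>s is false.
  So <><>s is false at 1.
Satisfying worlds: {3}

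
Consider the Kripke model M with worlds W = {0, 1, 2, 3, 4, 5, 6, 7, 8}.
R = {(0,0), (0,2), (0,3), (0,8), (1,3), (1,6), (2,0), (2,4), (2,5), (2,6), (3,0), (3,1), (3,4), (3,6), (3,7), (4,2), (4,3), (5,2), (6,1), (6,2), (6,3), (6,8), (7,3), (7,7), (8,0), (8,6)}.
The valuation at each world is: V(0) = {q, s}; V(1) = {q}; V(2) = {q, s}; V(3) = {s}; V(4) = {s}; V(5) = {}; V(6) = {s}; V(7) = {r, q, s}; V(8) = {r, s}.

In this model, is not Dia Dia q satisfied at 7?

At 7: Dia Dia q is true, so not Dia Dia q is false.
  At 7: Dia Dia q requires Dia q at some successor in {3, 7}.
    Dia q holds at 3, so Dia Dia q is true at 7.
      At 3: Dia q requires q at some successor in {0, 1, 4, 6, 7}.
        q holds at 0, so Dia q is true at 3.

No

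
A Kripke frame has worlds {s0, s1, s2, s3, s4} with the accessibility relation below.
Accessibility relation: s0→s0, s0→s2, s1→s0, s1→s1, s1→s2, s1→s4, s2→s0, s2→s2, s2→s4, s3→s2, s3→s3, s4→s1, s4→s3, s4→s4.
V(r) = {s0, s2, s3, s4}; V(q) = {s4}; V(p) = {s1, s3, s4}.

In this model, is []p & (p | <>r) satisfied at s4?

Yes

At s4: []p is true, p | <>r is true, so []p & (p | <>r) is true.
  At s4: []p requires p at every successor {s1, s3, s4}.
    At s1: p is true.
    At s3: p is true.
    At s4: p is true.
  So []p is true at s4.
  At s4: p is true, <>r is true, so p | <>r is true.
    At s4: <>r requires r at some successor in {s1, s3, s4}.
      r holds at s3, so <>r is true at s4.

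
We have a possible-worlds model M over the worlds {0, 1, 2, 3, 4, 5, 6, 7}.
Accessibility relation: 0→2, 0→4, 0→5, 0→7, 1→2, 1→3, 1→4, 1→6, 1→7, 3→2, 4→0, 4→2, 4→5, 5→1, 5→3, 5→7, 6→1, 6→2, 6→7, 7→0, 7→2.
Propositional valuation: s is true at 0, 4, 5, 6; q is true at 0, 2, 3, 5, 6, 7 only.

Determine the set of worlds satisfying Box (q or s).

Let φ = Box (q or s). Evaluate φ at each world:
  0 (successors {2, 4, 5, 7}): φ is true.
  1 (successors {2, 3, 4, 6, 7}): φ is true.
  2 (successors ∅): φ is true.
  3 (successors {2}): φ is true.
  4 (successors {0, 2, 5}): φ is true.
  5 (successors {1, 3, 7}): φ is false.
  6 (successors {1, 2, 7}): φ is false.
  7 (successors {0, 2}): φ is true.
For instance, at 1:
  At 1: Box (q or s) requires q or s at every successor {2, 3, 4, 6, 7}.
    At 2: q or s is true.
    At 3: q or s is true.
    At 4: q or s is true.
    At 6: q or s is true.
    At 7: q or s is true.
  So Box (q or s) is true at 1.
Satisfying worlds: {0, 1, 2, 3, 4, 7}

0, 1, 2, 3, 4, 7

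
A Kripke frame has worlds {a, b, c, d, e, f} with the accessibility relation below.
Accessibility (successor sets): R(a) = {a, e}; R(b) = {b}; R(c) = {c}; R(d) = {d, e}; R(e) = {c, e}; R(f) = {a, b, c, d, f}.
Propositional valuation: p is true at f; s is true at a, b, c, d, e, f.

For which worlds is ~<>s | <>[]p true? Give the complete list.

none

Let φ = ~<>s | <>[]p. Evaluate φ at each world:
  a (successors {a, e}): φ is false.
  b (successors {b}): φ is false.
  c (successors {c}): φ is false.
  d (successors {d, e}): φ is false.
  e (successors {c, e}): φ is false.
  f (successors {a, b, c, d, f}): φ is false.
For instance, at b:
  At b: ~<>s is false, <>[]p is false, so ~<>s | <>[]p is false.
    At b: <>s is true, so ~<>s is false.
      At b: <>s requires s at some successor in {b}.
        s holds at b, so <>s is true at b.
    At b: <>[]p requires []p at some successor in {b}.
      At b: []p is false.
    So <>[]p is false at b.
Satisfying worlds: none.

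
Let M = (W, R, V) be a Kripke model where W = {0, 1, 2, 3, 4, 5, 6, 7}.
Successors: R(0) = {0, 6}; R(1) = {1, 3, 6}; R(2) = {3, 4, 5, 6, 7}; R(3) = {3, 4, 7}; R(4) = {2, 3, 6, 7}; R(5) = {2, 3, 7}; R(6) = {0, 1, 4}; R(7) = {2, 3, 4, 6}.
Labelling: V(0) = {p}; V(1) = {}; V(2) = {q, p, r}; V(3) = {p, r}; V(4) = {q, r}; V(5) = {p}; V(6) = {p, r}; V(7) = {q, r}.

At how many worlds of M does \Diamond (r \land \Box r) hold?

Let φ = \Diamond (r \land \Box r). Evaluate φ at each world:
  0 (successors {0, 6}): φ is false.
  1 (successors {1, 3, 6}): φ is true.
  2 (successors {3, 4, 5, 6, 7}): φ is true.
  3 (successors {3, 4, 7}): φ is true.
  4 (successors {2, 3, 6, 7}): φ is true.
  5 (successors {2, 3, 7}): φ is true.
  6 (successors {0, 1, 4}): φ is true.
  7 (successors {2, 3, 4, 6}): φ is true.
For instance, at 0:
  At 0: \Diamond (r \land \Box r) requires r \land \Box r at some successor in {0, 6}.
    At 0: r \land \Box r is false.
    At 6: r \land \Box r is false.
  So \Diamond (r \land \Box r) is false at 0.
Satisfying worlds: {1, 2, 3, 4, 5, 6, 7}

7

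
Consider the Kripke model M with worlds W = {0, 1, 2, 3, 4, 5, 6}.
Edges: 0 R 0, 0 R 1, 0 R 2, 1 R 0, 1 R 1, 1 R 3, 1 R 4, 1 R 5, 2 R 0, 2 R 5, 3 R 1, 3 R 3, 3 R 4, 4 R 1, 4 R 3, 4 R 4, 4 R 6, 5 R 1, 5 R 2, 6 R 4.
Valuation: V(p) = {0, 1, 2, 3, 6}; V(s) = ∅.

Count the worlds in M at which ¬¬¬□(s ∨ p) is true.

5

Let φ = ¬¬¬□(s ∨ p). Evaluate φ at each world:
  0 (successors {0, 1, 2}): φ is false.
  1 (successors {0, 1, 3, 4, 5}): φ is true.
  2 (successors {0, 5}): φ is true.
  3 (successors {1, 3, 4}): φ is true.
  4 (successors {1, 3, 4, 6}): φ is true.
  5 (successors {1, 2}): φ is false.
  6 (successors {4}): φ is true.
For instance, at 6:
  At 6: ¬¬□(s ∨ p) is false, so ¬¬¬□(s ∨ p) is true.
    At 6: ¬□(s ∨ p) is true, so ¬¬□(s ∨ p) is false.
      At 6: □(s ∨ p) is false, so ¬□(s ∨ p) is true.
Satisfying worlds: {1, 2, 3, 4, 6}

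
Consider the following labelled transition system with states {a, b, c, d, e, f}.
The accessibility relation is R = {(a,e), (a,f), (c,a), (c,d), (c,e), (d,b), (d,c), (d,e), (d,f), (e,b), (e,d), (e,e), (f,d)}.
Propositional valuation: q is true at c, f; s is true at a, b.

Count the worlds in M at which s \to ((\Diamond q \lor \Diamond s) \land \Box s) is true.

Recall that \Box ψ holds at a world iff ψ holds at every accessible world, and \Diamond ψ holds iff ψ holds at some accessible world.
Let φ = s \to ((\Diamond q \lor \Diamond s) \land \Box s). Evaluate φ at each world:
  a (successors {e, f}): φ is false.
  b (successors ∅): φ is false.
  c (successors {a, d, e}): φ is true.
  d (successors {b, c, e, f}): φ is true.
  e (successors {b, d, e}): φ is true.
  f (successors {d}): φ is true.
For instance, at a:
  At a: s is true, (\Diamond q \lor \Diamond s) \land \Box s is false, so s \to ((\Diamond q \lor \Diamond s) \land \Box s) is false.
    At a: \Diamond q \lor \Diamond s is true, \Box s is false, so (\Diamond q \lor \Diamond s) \land \Box s is false.
      At a: \Diamond q is true, \Diamond s is false, so \Diamond q \lor \Diamond s is true.
      At a: \Box s requires s at every successor {e, f}.
        s fails at e, so \Box s is false at a.
Satisfying worlds: {c, d, e, f}

4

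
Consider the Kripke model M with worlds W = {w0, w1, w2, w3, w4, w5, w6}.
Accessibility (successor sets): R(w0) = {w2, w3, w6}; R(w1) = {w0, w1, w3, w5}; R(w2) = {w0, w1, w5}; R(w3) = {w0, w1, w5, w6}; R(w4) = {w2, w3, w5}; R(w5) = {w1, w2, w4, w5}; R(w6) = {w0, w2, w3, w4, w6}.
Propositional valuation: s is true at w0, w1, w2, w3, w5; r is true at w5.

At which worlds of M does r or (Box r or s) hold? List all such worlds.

w0, w1, w2, w3, w5

Let φ = r or (Box r or s). Evaluate φ at each world:
  w0 (successors {w2, w3, w6}): φ is true.
  w1 (successors {w0, w1, w3, w5}): φ is true.
  w2 (successors {w0, w1, w5}): φ is true.
  w3 (successors {w0, w1, w5, w6}): φ is true.
  w4 (successors {w2, w3, w5}): φ is false.
  w5 (successors {w1, w2, w4, w5}): φ is true.
  w6 (successors {w0, w2, w3, w4, w6}): φ is false.
For instance, at w1:
  At w1: r is false, Box r or s is true, so r or (Box r or s) is true.
    At w1: Box r is false, s is true, so Box r or s is true.
      At w1: Box r requires r at every successor {w0, w1, w3, w5}.
        r fails at w0, so Box r is false at w1.
Satisfying worlds: {w0, w1, w2, w3, w5}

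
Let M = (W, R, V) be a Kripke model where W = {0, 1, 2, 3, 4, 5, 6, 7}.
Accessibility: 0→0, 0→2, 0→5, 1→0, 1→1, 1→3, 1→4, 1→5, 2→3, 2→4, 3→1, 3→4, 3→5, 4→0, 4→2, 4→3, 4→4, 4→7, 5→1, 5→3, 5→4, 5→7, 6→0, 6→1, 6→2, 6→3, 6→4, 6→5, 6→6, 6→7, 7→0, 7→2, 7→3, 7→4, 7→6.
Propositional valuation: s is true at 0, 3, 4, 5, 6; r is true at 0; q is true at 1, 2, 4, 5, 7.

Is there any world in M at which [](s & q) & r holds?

No

Let φ = [](s & q) & r. Evaluate φ at each world:
  0 (successors {0, 2, 5}): φ is false.
  1 (successors {0, 1, 3, 4, 5}): φ is false.
  2 (successors {3, 4}): φ is false.
  3 (successors {1, 4, 5}): φ is false.
  4 (successors {0, 2, 3, 4, 7}): φ is false.
  5 (successors {1, 3, 4, 7}): φ is false.
  6 (successors {0, 1, 2, 3, 4, 5, 6, 7}): φ is false.
  7 (successors {0, 2, 3, 4, 6}): φ is false.
For instance, at 5:
  At 5: [](s & q) is false, r is false, so [](s & q) & r is false.
    At 5: [](s & q) requires s & q at every successor {1, 3, 4, 7}.
      s & q fails at 1, so [](s & q) is false at 5.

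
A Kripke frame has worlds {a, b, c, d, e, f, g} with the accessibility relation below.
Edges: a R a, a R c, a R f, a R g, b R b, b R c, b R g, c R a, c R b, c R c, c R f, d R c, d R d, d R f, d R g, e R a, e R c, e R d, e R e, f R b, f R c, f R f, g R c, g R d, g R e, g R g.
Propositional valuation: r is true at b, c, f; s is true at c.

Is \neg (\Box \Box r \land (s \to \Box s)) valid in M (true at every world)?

Yes

Let φ = \neg (\Box \Box r \land (s \to \Box s)). Evaluate φ at each world:
  a (successors {a, c, f, g}): φ is true.
  b (successors {b, c, g}): φ is true.
  c (successors {a, b, c, f}): φ is true.
  d (successors {c, d, f, g}): φ is true.
  e (successors {a, c, d, e}): φ is true.
  f (successors {b, c, f}): φ is true.
  g (successors {c, d, e, g}): φ is true.
For instance, at a:
  At a: \Box \Box r \land (s \to \Box s) is false, so \neg (\Box \Box r \land (s \to \Box s)) is true.
    At a: \Box \Box r is false, s \to \Box s is true, so \Box \Box r \land (s \to \Box s) is false.
      At a: \Box \Box r requires \Box r at every successor {a, c, f, g}.
        \Box r fails at a, so \Box \Box r is false at a.
      At a: s is false, \Box s is false, so s \to \Box s is true.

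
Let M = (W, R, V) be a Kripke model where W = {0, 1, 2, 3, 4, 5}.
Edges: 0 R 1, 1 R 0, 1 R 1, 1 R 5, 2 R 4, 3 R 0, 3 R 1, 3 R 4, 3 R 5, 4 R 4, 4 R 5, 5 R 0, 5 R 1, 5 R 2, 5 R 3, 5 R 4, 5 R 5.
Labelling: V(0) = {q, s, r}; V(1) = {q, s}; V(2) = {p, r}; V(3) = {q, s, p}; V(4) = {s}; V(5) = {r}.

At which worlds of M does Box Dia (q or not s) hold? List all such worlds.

Let φ = Box Dia (q or not s). Evaluate φ at each world:
  0 (successors {1}): φ is true.
  1 (successors {0, 1, 5}): φ is true.
  2 (successors {4}): φ is true.
  3 (successors {0, 1, 4, 5}): φ is true.
  4 (successors {4, 5}): φ is true.
  5 (successors {0, 1, 2, 3, 4, 5}): φ is false.
For instance, at 1:
  At 1: Box Dia (q or not s) requires Dia (q or not s) at every successor {0, 1, 5}.
      At 0: Dia (q or not s) requires q or not s at some successor in {1}.
        q or not s holds at 1, so Dia (q or not s) is true at 0.
      At 1: Dia (q or not s) requires q or not s at some successor in {0, 1, 5}.
        q or not s holds at 0, so Dia (q or not s) is true at 1.
      At 5: Dia (q or not s) requires q or not s at some successor in {0, 1, 2, 3, 4, 5}.
        q or not s holds at 0, so Dia (q or not s) is true at 5.
  So Box Dia (q or not s) is true at 1.
Satisfying worlds: {0, 1, 2, 3, 4}

0, 1, 2, 3, 4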